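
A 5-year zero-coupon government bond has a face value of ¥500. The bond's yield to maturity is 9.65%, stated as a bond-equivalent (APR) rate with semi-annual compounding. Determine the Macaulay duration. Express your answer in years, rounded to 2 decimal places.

5.00 years

A zero-coupon bond has a single cash flow at maturity, so its Macaulay duration equals its maturity: 5 years.
(Equivalently: 10 semi-annual periods ÷ 2 = 5 years.)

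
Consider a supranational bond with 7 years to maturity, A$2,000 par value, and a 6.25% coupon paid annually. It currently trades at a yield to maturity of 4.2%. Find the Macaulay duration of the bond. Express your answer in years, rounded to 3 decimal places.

Periodic yield y = 0.042. Discount each cash flow and weight by its year:
  t   CF        PV=CF/(1+0.042)^t    t·PV
  1       125.00       119.9616       119.9616
  2       125.00       115.1263       230.2526
  3       125.00       110.4859       331.4577
  4       125.00       106.0325       424.1301
  5       125.00       101.7587       508.7933
  6       125.00        97.6571       585.9424
  7     2,125.00     1,593.2536    11,152.7750
  Σ                  2,244.2757    13,353.3129
Price P = Σ PV = 2,244.2757.
Macaulay duration = Σ(t·PV) / P = 13,353.3129 / 2,244.2757 = 5.94994 years.

5.950 years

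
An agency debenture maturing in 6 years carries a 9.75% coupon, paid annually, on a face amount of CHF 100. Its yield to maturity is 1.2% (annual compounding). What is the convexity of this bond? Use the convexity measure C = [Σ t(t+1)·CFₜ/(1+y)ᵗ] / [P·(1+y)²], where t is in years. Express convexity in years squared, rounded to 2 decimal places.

32.34

With y = 0.012:
  t   CF        PV=CF/(1+0.012)^t    t·PV        t(t+1)·PV
  1         9.75         9.6344         9.6344          19.2688
  2         9.75         9.5201        19.0403          57.1209
  3         9.75         9.4073        28.2218         112.8871
  4         9.75         9.2957        37.1828         185.9142
  5         9.75         9.1855        45.9274         275.5645
  6       109.75       102.1695       613.0173       4,291.1208
  Σ                    149.2125       753.0240       4,941.8763
P = 149.2125.
Convexity = Σ t(t+1)·PV / [P·(1+y)²] = 4,941.8763 / (149.2125 × 1.024144) = 32.33892.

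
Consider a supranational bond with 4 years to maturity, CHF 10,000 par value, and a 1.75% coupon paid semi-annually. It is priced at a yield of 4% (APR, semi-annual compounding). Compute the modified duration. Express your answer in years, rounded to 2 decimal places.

Periodic yield y = 0.02. First find Macaulay duration:
  t   CF        PV=CF/(1+0.02)^t    t·PV
  1        87.50        85.7843        85.7843
  2        87.50        84.1023       168.2045
  3        87.50        82.4532       247.3596
  4        87.50        80.8365       323.3459
  5        87.50        79.2514       396.2572
  6        87.50        77.6975       466.1850
  7        87.50        76.1740       533.2181
  8    10,087.50     8,609.5841    68,876.6730
  Σ                  9,175.8833    71,097.0276
P = 9,175.8833; Macaulay duration = 71,097.0276 / 9,175.8833 = 7.74825 half-year periods = 3.87412 years.
Modified duration = D_Mac / (1 + y) = 3.87412 / 1.02 = 3.79816 years.

3.80 years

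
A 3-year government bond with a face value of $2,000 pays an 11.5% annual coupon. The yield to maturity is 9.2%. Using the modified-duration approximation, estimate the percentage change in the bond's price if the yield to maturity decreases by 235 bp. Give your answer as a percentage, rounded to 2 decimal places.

+5.83%

Periodic yield y = 0.092. Modified duration first:
  t   CF        PV=CF/(1+0.092)^t    t·PV
  1       230.00       210.6227       210.6227
  2       230.00       192.8779       385.7559
  3     2,230.00     1,712.5251     5,137.5753
  Σ                  2,116.0258     5,733.9539
P = 2,116.0258; D_Mac = 2.70978 yrs; D_mod = 2.70978/(1+0.092) = 2.48148 yrs.
ΔP/P ≈ -D_mod · Δy = -2.48148 × (-0.0235) = +0.058315 = +5.8315%.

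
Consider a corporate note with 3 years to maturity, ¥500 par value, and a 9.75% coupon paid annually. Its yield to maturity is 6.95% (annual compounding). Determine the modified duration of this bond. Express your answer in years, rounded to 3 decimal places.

2.572 years

Periodic yield y = 0.0695. First find Macaulay duration:
  t   CF        PV=CF/(1+0.0695)^t    t·PV
  1        48.75        45.5820        45.5820
  2        48.75        42.6200        85.2399
  3       548.75       448.5720     1,345.7160
  Σ                    536.7740     1,476.5380
P = 536.7740; Macaulay duration = 1,476.5380 / 536.7740 = 2.75076 years.
Modified duration = D_Mac / (1 + y) = 2.75076 / 1.0695 = 2.57201 years.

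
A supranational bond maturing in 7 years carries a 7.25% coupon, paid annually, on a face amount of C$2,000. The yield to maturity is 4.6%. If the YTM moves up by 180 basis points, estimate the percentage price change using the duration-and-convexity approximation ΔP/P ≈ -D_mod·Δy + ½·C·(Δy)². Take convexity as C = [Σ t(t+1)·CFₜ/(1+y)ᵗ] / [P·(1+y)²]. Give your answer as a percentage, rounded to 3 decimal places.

-9.385%

With y = 0.046:
  t   CF        PV=CF/(1+0.046)^t    t·PV        t(t+1)·PV
  1       145.00       138.6233       138.6233         277.2467
  2       145.00       132.5271       265.0542         795.1625
  3       145.00       126.6989       380.0968       1,520.3872
  4       145.00       121.1271       484.5083       2,422.5417
  5       145.00       115.8003       579.0014       3,474.0082
  6       145.00       110.7077       664.2463       4,649.7241
  7     2,145.00     1,565.6890    10,959.8231      87,678.5849
  Σ                  2,311.1734    13,471.3534     100,817.6552
P = 2,311.1734; D_Mac = 5.82879 yrs; D_mod = 5.57246 yrs; C = 39.86949.
Duration effect: -5.57246 × (+0.018) = -0.100304
Convexity effect: 0.5 × 39.86949 × (0.018)² = +0.0064589
ΔP/P ≈ -0.100304 + 0.0064589 = -0.093845 = -9.3845%.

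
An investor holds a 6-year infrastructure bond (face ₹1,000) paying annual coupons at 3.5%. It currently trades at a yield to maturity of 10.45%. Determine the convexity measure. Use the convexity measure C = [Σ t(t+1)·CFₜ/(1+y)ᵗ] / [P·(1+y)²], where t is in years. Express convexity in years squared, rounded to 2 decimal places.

With y = 0.1045:
  t   CF        PV=CF/(1+0.1045)^t    t·PV        t(t+1)·PV
  1        35.00        31.6885        31.6885          63.3771
  2        35.00        28.6904        57.3808         172.1424
  3        35.00        25.9759        77.9278         311.7110
  4        35.00        23.5183        94.0730         470.3652
  5        35.00        21.2931       106.4656         638.7938
  6     1,035.00       570.0934     3,420.5605      23,943.9236
  Σ                    701.2597     3,788.0963      25,600.3131
P = 701.2597.
Convexity = Σ t(t+1)·PV / [P·(1+y)²] = 25,600.3131 / (701.2597 × 1.219920) = 29.92506.

29.93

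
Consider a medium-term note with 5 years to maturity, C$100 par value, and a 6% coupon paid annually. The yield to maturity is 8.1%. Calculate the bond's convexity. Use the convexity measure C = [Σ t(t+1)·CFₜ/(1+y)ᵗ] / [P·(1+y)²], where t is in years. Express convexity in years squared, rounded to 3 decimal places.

21.862

With y = 0.081:
  t   CF        PV=CF/(1+0.081)^t    t·PV        t(t+1)·PV
  1         6.00         5.5504         5.5504          11.1008
  2         6.00         5.1345        10.2690          30.8071
  3         6.00         4.7498        14.2494          56.9974
  4         6.00         4.3939        17.5755          87.8777
  5       106.00        71.8088       359.0438       2,154.2626
  Σ                     91.6374       406.6881       2,341.0457
P = 91.6374.
Convexity = Σ t(t+1)·PV / [P·(1+y)²] = 2,341.0457 / (91.6374 × 1.168561) = 21.86180.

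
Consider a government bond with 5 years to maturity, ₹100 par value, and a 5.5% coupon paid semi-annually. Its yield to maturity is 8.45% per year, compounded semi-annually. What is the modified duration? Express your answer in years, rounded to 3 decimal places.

Periodic yield y = 0.04225. First find Macaulay duration:
  t   CF        PV=CF/(1+0.04225)^t    t·PV
  1         2.75         2.6385         2.6385
  2         2.75         2.5316         5.0631
  3         2.75         2.4289         7.2868
  4         2.75         2.3305         9.3219
  5         2.75         2.2360        11.1800
  6         2.75         2.1454        12.8722
  7         2.75         2.0584        14.4088
  8         2.75         1.9750        15.7996
  9         2.75         1.8949        17.0541
  10      102.75        67.9302       679.3018
  Σ                     88.1693       774.9270
P = 88.1693; Macaulay duration = 774.9270 / 88.1693 = 8.78908 half-year periods = 4.39454 years.
Modified duration = D_Mac / (1 + y) = 4.39454 / 1.04225 = 4.21640 years.

4.216 years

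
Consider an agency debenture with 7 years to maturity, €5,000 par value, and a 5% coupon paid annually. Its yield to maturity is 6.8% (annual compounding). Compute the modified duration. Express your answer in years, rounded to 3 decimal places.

5.636 years

Periodic yield y = 0.068. First find Macaulay duration:
  t   CF        PV=CF/(1+0.068)^t    t·PV
  1       250.00       234.0824       234.0824
  2       250.00       219.1783       438.3565
  3       250.00       205.2231       615.6693
  4       250.00       192.1565       768.6259
  5       250.00       179.9218       899.6089
  6       250.00       168.4661     1,010.7965
  7     5,250.00     3,312.5354    23,187.7481
  Σ                  4,511.5636    27,154.8877
P = 4,511.5636; Macaulay duration = 27,154.8877 / 4,511.5636 = 6.01895 years.
Modified duration = D_Mac / (1 + y) = 6.01895 / 1.068 = 5.63572 years.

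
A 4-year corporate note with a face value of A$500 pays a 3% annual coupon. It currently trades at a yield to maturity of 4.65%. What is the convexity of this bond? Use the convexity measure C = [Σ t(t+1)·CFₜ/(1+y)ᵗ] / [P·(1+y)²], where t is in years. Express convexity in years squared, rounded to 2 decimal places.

17.19

With y = 0.0465:
  t   CF        PV=CF/(1+0.0465)^t    t·PV        t(t+1)·PV
  1        15.00        14.3335        14.3335          28.6670
  2        15.00        13.6966        27.3932          82.1796
  3        15.00        13.0880        39.2640         157.0561
  4       515.00       429.3884     1,717.5536       8,587.7678
  Σ                    470.5065     1,798.5443       8,855.6705
P = 470.5065.
Convexity = Σ t(t+1)·PV / [P·(1+y)²] = 8,855.6705 / (470.5065 × 1.095162) = 17.18610.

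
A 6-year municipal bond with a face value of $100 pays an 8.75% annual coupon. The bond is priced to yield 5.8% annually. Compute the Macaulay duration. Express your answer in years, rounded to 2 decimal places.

4.99 years

Periodic yield y = 0.058. Discount each cash flow and weight by its year:
  t   CF        PV=CF/(1+0.058)^t    t·PV
  1         8.75         8.2703         8.2703
  2         8.75         7.8169        15.6339
  3         8.75         7.3884        22.1652
  4         8.75         6.9834        27.9335
  5         8.75         6.6005        33.0027
  6       108.75        77.5381       465.2287
  Σ                    114.5977       572.2344
Price P = Σ PV = 114.5977.
Macaulay duration = Σ(t·PV) / P = 572.2344 / 114.5977 = 4.99342 years.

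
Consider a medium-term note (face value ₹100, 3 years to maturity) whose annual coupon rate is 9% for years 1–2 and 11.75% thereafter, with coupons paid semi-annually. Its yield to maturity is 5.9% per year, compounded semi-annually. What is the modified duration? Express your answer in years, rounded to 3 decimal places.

Periodic yield y = 0.0295. First find Macaulay duration:
  t   CF        PV=CF/(1+0.0295)^t    t·PV
  1        4.500         4.3711         4.3711
  2        4.500         4.2458         8.4916
  3        4.500         4.1241        12.3724
  4        4.500         4.0060        16.0239
  5        5.875         5.0801        25.4007
  6      105.875        88.9273       533.5641
  Σ                    110.7545       600.2237
P = 110.7545; Macaulay duration = 600.2237 / 110.7545 = 5.41941 half-year periods = 2.70970 years.
Modified duration = D_Mac / (1 + y) = 2.70970 / 1.0295 = 2.63206 years.

2.632 years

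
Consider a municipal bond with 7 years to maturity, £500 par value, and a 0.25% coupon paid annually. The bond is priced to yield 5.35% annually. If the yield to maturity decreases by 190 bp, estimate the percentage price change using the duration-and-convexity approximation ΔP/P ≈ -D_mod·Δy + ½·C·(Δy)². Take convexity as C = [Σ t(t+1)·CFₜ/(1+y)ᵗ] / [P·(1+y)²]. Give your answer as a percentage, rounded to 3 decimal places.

+13.408%

With y = 0.0535:
  t   CF        PV=CF/(1+0.0535)^t    t·PV        t(t+1)·PV
  1         1.25         1.1865         1.1865           2.3730
  2         1.25         1.1263         2.2525           6.7576
  3         1.25         1.0691         3.2072          12.8288
  4         1.25         1.0148         4.0591          20.2956
  5         1.25         0.9632         4.8162          28.8974
  6         1.25         0.9143         5.4860          38.4018
  7       501.25       348.0267     2,436.1871      19,489.4971
  Σ                    354.3009     2,457.1947      19,599.0514
P = 354.3009; D_Mac = 6.93533 yrs; D_mod = 6.58313 yrs; C = 49.84179.
Duration effect: -6.58313 × (-0.019) = +0.125080
Convexity effect: 0.5 × 49.84179 × (-0.019)² = +0.0089964
ΔP/P ≈ +0.125080 + 0.0089964 = +0.134076 = +13.4076%.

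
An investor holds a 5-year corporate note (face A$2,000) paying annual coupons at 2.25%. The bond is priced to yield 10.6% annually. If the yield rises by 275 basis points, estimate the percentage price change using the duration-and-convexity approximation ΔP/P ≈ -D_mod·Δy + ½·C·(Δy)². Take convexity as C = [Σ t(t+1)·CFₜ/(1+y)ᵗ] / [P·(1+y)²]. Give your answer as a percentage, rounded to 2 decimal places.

-10.90%

With y = 0.106:
  t   CF        PV=CF/(1+0.106)^t    t·PV        t(t+1)·PV
  1        45.00        40.6872        40.6872          81.3743
  2        45.00        36.7877        73.5753         220.7260
  3        45.00        33.2619        99.7857         399.1429
  4        45.00        30.0741       120.2962         601.4811
  5     2,045.00     1,235.7132     6,178.5659      37,071.3953
  Σ                  1,376.5240     6,512.9103      38,374.1196
P = 1,376.5240; D_Mac = 4.73142 yrs; D_mod = 4.27795 yrs; C = 22.79000.
Duration effect: -4.27795 × (+0.0275) = -0.117644
Convexity effect: 0.5 × 22.79000 × (0.0275)² = +0.0086175
ΔP/P ≈ -0.117644 + 0.0086175 = -0.109026 = -10.9026%.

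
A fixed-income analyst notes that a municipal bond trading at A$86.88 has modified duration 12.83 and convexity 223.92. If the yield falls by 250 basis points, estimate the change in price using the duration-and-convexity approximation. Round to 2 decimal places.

Duration effect: -D_mod·Δy = -12.83 × (-0.025) = +0.320750
Convexity effect: ½·C·(Δy)² = 0.5 × 223.92 × (-0.025)² = +0.0699750
ΔP/P ≈ +0.320750 + 0.0699750 = +0.390725
ΔP ≈ 86.88 × (+0.390725) = +33.946188.

+A$33.95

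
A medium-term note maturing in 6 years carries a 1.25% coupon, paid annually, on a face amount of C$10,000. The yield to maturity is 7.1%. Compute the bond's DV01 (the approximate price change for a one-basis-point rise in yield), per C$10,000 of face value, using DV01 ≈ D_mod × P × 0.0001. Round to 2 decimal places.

Periodic yield y = 0.071.
  t   CF        PV=CF/(1+0.071)^t    t·PV
  1       125.00       116.7134       116.7134
  2       125.00       108.9761       217.9521
  3       125.00       101.7517       305.2550
  4       125.00        95.0062       380.0250
  5       125.00        88.7080       443.5399
  6    10,125.00     6,709.0064    40,254.0385
  Σ                  7,220.1617    41,717.5238
P = 7,220.1617; D_Mac = 5.77792 yrs; D_mod = 5.39488 yrs.
DV01 ≈ 5.39488 × 7,220.1617 × 0.0001 = 3.895194.

C$3.90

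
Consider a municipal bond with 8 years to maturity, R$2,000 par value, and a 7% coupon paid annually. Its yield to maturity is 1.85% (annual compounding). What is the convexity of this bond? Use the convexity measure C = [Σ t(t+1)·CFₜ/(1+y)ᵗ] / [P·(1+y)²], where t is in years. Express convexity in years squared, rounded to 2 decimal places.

With y = 0.0185:
  t   CF        PV=CF/(1+0.0185)^t    t·PV        t(t+1)·PV
  1       140.00       137.4570       137.4570         274.9141
  2       140.00       134.9603       269.9206         809.7617
  3       140.00       132.5089       397.5266       1,590.1064
  4       140.00       130.1020       520.4079       2,602.0396
  5       140.00       127.7388       638.6941       3,832.1643
  6       140.00       125.4186       752.5114       5,267.5798
  7       140.00       123.1405       861.9833       6,895.8662
  8     2,140.00     1,848.1002    14,784.8013     133,063.2121
  Σ                  2,759.4262    18,363.3022     154,335.6443
P = 2,759.4262.
Convexity = Σ t(t+1)·PV / [P·(1+y)²] = 154,335.6443 / (2,759.4262 × 1.037342) = 53.91696.

53.92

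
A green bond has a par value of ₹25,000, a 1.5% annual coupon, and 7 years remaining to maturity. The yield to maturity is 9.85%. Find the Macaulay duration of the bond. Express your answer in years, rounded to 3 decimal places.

6.581 years

Periodic yield y = 0.0985. Discount each cash flow and weight by its year:
  t   CF        PV=CF/(1+0.0985)^t    t·PV
  1       375.00       341.3746       341.3746
  2       375.00       310.7643       621.5286
  3       375.00       282.8988       848.6964
  4       375.00       257.5319     1,030.1276
  5       375.00       234.4396     1,172.1980
  6       375.00       213.4179     1,280.5076
  7    25,375.00    13,146.3631    92,024.5415
  Σ                 14,786.7902    97,318.9742
Price P = Σ PV = 14,786.7902.
Macaulay duration = Σ(t·PV) / P = 97,318.9742 / 14,786.7902 = 6.58148 years.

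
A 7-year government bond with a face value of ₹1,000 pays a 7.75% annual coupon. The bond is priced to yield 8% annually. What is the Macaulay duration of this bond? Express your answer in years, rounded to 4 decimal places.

5.6483 years

Periodic yield y = 0.08. Discount each cash flow and weight by its year:
  t   CF        PV=CF/(1+0.08)^t    t·PV
  1        77.50        71.7593        71.7593
  2        77.50        66.4438       132.8875
  3        77.50        61.5220       184.5660
  4        77.50        56.9648       227.8593
  5        77.50        52.7452       263.7260
  6        77.50        48.8381       293.0289
  7     1,077.50       628.7109     4,400.9763
  Σ                    986.9841     5,574.8032
Price P = Σ PV = 986.9841.
Macaulay duration = Σ(t·PV) / P = 5,574.8032 / 986.9841 = 5.64832 years.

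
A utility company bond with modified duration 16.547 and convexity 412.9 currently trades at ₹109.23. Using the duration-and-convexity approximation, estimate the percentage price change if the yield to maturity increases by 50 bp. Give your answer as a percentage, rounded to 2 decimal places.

Duration effect: -D_mod·Δy = -16.547 × (+0.005) = -0.082735
Convexity effect: ½·C·(Δy)² = 0.5 × 412.9 × (0.005)² = +0.00516125
ΔP/P ≈ -0.082735 + 0.00516125 = -0.07757375
= -7.757375%.

-7.76%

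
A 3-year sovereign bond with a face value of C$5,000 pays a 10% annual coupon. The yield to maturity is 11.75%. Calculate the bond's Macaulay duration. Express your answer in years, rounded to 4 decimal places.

2.7295 years

Periodic yield y = 0.1175. Discount each cash flow and weight by its year:
  t   CF        PV=CF/(1+0.1175)^t    t·PV
  1       500.00       447.4273       447.4273
  2       500.00       400.3824       800.7647
  3     5,500.00     3,941.1240    11,823.3719
  Σ                  4,788.9336    13,071.5639
Price P = Σ PV = 4,788.9336.
Macaulay duration = Σ(t·PV) / P = 13,071.5639 / 4,788.9336 = 2.72954 years.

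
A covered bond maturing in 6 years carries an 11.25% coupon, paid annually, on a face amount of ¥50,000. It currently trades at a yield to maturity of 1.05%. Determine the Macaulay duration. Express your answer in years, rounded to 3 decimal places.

Periodic yield y = 0.0105. Discount each cash flow and weight by its year:
  t   CF        PV=CF/(1+0.0105)^t    t·PV
  1     5,625.00     5,566.5512     5,566.5512
  2     5,625.00     5,508.7098    11,017.4195
  3     5,625.00     5,451.4693    16,354.4080
  4     5,625.00     5,394.8237    21,579.2947
  5     5,625.00     5,338.7666    26,693.8332
  6    55,625.00    52,245.8882   313,475.3293
  Σ                 79,506.2088   394,686.8359
Price P = Σ PV = 79,506.2088.
Macaulay duration = Σ(t·PV) / P = 394,686.8359 / 79,506.2088 = 4.96423 years.

4.964 years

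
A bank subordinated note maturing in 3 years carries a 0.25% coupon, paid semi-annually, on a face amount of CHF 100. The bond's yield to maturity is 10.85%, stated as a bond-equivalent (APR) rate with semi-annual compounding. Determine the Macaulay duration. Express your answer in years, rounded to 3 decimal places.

Periodic yield y = 0.05425. Discount each cash flow and weight by its period:
  t   CF        PV=CF/(1+0.05425)^t    t·PV
  1        0.125         0.1186         0.1186
  2        0.125         0.1125         0.2249
  3        0.125         0.1067         0.3200
  4        0.125         0.1012         0.4048
  5        0.125         0.0960         0.4799
  6      100.125        72.9257       437.5545
  Σ                     73.4606       439.1027
Price P = Σ PV = 73.4606.
Macaulay duration = Σ(t·PV) / P = 439.1027 / 73.4606 = 5.97739 half-year periods.
In years: 5.97739 / 2 = 2.98869 years.

2.989 years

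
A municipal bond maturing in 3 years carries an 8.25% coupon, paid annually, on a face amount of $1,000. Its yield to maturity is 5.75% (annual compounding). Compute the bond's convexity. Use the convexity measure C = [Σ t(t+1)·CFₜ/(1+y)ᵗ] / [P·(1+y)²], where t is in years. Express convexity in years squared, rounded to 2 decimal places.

With y = 0.0575:
  t   CF        PV=CF/(1+0.0575)^t    t·PV        t(t+1)·PV
  1        82.50        78.0142        78.0142         156.0284
  2        82.50        73.7723       147.5446         442.6337
  3     1,082.50       915.3491     2,746.0474      10,984.1897
  Σ                  1,067.1356     2,971.6062      11,582.8517
P = 1,067.1356.
Convexity = Σ t(t+1)·PV / [P·(1+y)²] = 11,582.8517 / (1,067.1356 × 1.118306) = 9.70588.

9.71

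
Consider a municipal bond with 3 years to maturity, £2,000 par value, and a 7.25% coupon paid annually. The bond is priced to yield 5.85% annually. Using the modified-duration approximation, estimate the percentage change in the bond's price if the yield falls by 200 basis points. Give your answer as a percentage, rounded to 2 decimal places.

Periodic yield y = 0.0585. Modified duration first:
  t   CF        PV=CF/(1+0.0585)^t    t·PV
  1       145.00       136.9863       136.9863
  2       145.00       129.4155       258.8310
  3     2,145.00     1,808.6507     5,425.9522
  Σ                  2,075.0525     5,821.7695
P = 2,075.0525; D_Mac = 2.80560 yrs; D_mod = 2.80560/(1+0.0585) = 2.65054 yrs.
ΔP/P ≈ -D_mod · Δy = -2.65054 × (-0.02) = +0.053011 = +5.3011%.

+5.30%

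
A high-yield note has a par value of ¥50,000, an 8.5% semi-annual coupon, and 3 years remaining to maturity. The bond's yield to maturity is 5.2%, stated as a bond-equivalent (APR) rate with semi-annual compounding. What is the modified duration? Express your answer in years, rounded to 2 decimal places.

2.66 years

Periodic yield y = 0.026. First find Macaulay duration:
  t   CF        PV=CF/(1+0.026)^t    t·PV
  1     2,125.00     2,071.1501     2,071.1501
  2     2,125.00     2,018.6648     4,037.3296
  3     2,125.00     1,967.5096     5,902.5287
  4     2,125.00     1,917.6506     7,670.6026
  5     2,125.00     1,869.0552     9,345.2761
  6    52,125.00    44,685.0145   268,110.0871
  Σ                 54,529.0448   297,136.9741
P = 54,529.0448; Macaulay duration = 297,136.9741 / 54,529.0448 = 5.44915 half-year periods = 2.72458 years.
Modified duration = D_Mac / (1 + y) = 2.72458 / 1.026 = 2.65553 years.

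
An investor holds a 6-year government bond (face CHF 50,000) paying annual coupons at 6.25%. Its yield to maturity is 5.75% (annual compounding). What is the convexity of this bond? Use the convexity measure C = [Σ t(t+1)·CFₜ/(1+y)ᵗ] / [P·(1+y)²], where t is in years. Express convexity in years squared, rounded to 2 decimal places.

With y = 0.0575:
  t   CF        PV=CF/(1+0.0575)^t    t·PV        t(t+1)·PV
  1     3,125.00     2,955.0827     2,955.0827       5,910.1655
  2     3,125.00     2,794.4045     5,588.8090      16,766.4269
  3     3,125.00     2,642.4629     7,927.3886      31,709.5544
  4     3,125.00     2,498.7829     9,995.1314      49,975.6571
  5     3,125.00     2,362.9152    11,814.5761      70,887.4569
  6    53,125.00    37,985.3985   227,912.3909   1,595,386.7366
  Σ                 51,239.0467   266,193.3788   1,770,635.9974
P = 51,239.0467.
Convexity = Σ t(t+1)·PV / [P·(1+y)²] = 1,770,635.9974 / (51,239.0467 × 1.118306) = 30.90064.

30.90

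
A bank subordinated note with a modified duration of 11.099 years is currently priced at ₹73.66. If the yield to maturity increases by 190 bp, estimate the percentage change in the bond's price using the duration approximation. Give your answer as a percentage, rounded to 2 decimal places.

Duration approximation: ΔP/P ≈ -D_mod · Δy = -11.099 × (+0.019) = -0.210881.
As a percentage: -21.0881%.

-21.09%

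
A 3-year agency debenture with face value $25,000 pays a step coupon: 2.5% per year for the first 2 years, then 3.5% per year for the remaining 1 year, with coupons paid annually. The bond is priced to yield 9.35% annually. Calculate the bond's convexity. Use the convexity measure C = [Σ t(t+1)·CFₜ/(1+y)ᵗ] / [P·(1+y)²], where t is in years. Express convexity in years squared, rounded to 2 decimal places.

9.68

With y = 0.0935:
  t   CF        PV=CF/(1+0.0935)^t    t·PV        t(t+1)·PV
  1       625.00       571.5592       571.5592       1,143.1184
  2       625.00       522.6879     1,045.3758       3,136.1274
  3    25,875.00    19,789.0067    59,367.0202     237,468.0808
  Σ                 20,883.2538    60,983.9552     241,747.3266
P = 20,883.2538.
Convexity = Σ t(t+1)·PV / [P·(1+y)²] = 241,747.3266 / (20,883.2538 × 1.195742) = 9.68113.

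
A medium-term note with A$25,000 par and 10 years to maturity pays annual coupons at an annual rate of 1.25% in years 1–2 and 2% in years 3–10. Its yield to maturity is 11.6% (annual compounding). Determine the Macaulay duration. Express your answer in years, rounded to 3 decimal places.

8.829 years

Periodic yield y = 0.116. Discount each cash flow and weight by its year:
  t   CF        PV=CF/(1+0.116)^t    t·PV
  1       312.50       280.0179       280.0179
  2       312.50       250.9121       501.8242
  3       500.00       359.7306     1,079.1919
  4       500.00       322.3393     1,289.3571
  5       500.00       288.8345     1,444.1724
  6       500.00       258.8123     1,552.8735
  7       500.00       231.9106     1,623.3744
  8       500.00       207.8052     1,662.4417
  9       500.00       186.2054     1,675.8485
  10   25,500.00     8,509.3862    85,093.8620
  Σ                 10,895.9541    96,202.9636
Price P = Σ PV = 10,895.9541.
Macaulay duration = Σ(t·PV) / P = 96,202.9636 / 10,895.9541 = 8.82924 years.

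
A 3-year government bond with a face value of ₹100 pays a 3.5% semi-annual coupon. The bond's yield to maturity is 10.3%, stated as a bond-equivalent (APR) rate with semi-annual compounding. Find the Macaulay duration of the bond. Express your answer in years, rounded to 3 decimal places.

Periodic yield y = 0.0515. Discount each cash flow and weight by its period:
  t   CF        PV=CF/(1+0.0515)^t    t·PV
  1         1.75         1.6643         1.6643
  2         1.75         1.5828         3.1656
  3         1.75         1.5053         4.5158
  4         1.75         1.4315         5.7261
  5         1.75         1.3614         6.8071
  6       101.75        75.2799       451.6791
  Σ                     82.8251       473.5579
Price P = Σ PV = 82.8251.
Macaulay duration = Σ(t·PV) / P = 473.5579 / 82.8251 = 5.71756 half-year periods.
In years: 5.71756 / 2 = 2.85878 years.

2.859 years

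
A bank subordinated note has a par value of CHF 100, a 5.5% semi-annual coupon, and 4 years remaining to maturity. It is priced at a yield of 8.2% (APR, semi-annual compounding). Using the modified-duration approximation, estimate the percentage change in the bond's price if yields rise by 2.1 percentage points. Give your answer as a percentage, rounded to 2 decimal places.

-7.31%

Periodic yield y = 0.041. Modified duration first:
  t   CF        PV=CF/(1+0.041)^t    t·PV
  1         2.75         2.6417         2.6417
  2         2.75         2.5376         5.0753
  3         2.75         2.4377         7.3131
  4         2.75         2.3417         9.3668
  5         2.75         2.2495        11.2473
  6         2.75         2.1609        12.9652
  7         2.75         2.0758        14.5303
  8       102.75        74.5034       596.0271
  Σ                     90.9482       659.1668
P = 90.9482; D_Mac = 7.24772 half-year periods = 3.62386 yrs; D_mod = 3.62386/(1+0.041) = 3.48113 yrs.
ΔP/P ≈ -D_mod · Δy = -3.48113 × (+0.021) = -0.073104 = -7.3104%.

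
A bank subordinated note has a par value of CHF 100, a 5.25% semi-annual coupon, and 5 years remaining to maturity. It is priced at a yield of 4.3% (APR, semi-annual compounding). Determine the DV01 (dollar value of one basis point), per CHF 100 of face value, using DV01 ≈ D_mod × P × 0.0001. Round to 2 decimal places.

Periodic yield y = 0.0215.
  t   CF        PV=CF/(1+0.0215)^t    t·PV
  1        2.625         2.5698         2.5698
  2        2.625         2.5157         5.0313
  3        2.625         2.4627         7.3881
  4        2.625         2.4109         9.6435
  5        2.625         2.3601        11.8007
  6        2.625         2.3105        13.8628
  7        2.625         2.2618        15.8328
  8        2.625         2.2142        17.7138
  9        2.625         2.1676        19.5086
  10     102.625        82.9601       829.6014
  Σ                    104.2334       932.9529
P = 104.2334; D_Mac = 8.95061 half-year periods = 4.47531 yrs; D_mod = 4.38111 yrs.
DV01 ≈ 4.38111 × 104.2334 × 0.0001 = 0.045666.

CHF 0.05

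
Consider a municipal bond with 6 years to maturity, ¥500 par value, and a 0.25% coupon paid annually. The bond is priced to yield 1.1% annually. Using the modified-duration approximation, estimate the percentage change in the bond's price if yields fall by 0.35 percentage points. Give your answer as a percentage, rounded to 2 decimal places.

Periodic yield y = 0.011. Modified duration first:
  t   CF        PV=CF/(1+0.011)^t    t·PV
  1         1.25         1.2364         1.2364
  2         1.25         1.2229         2.4459
  3         1.25         1.2096         3.6289
  4         1.25         1.1965         4.7859
  5         1.25         1.1835         5.9173
  6       501.25       469.4047     2,816.4283
  Σ                    475.4536     2,834.4428
P = 475.4536; D_Mac = 5.96155 yrs; D_mod = 5.96155/(1+0.011) = 5.89669 yrs.
ΔP/P ≈ -D_mod · Δy = -5.89669 × (-0.0035) = +0.020638 = +2.0638%.

+2.06%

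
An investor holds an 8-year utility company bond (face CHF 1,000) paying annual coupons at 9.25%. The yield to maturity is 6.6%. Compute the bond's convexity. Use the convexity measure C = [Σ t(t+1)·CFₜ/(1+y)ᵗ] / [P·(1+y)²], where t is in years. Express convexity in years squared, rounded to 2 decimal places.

With y = 0.066:
  t   CF        PV=CF/(1+0.066)^t    t·PV        t(t+1)·PV
  1        92.50        86.7730        86.7730         173.5460
  2        92.50        81.4005       162.8011         488.4033
  3        92.50        76.3607       229.0822         916.3289
  4        92.50        71.6330       286.5319       1,432.6593
  5        92.50        67.1979       335.9895       2,015.9370
  6        92.50        63.0374       378.2246       2,647.5721
  7        92.50        59.1346       413.9419       3,311.5348
  8     1,092.50       655.1848     5,241.4783      47,173.3050
  Σ                  1,160.7219     7,134.8224      58,159.2863
P = 1,160.7219.
Convexity = Σ t(t+1)·PV / [P·(1+y)²] = 58,159.2863 / (1,160.7219 × 1.136356) = 44.09369.

44.09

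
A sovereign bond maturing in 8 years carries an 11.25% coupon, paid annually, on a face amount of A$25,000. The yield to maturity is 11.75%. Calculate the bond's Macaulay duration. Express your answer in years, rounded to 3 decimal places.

Periodic yield y = 0.1175. Discount each cash flow and weight by its year:
  t   CF        PV=CF/(1+0.1175)^t    t·PV
  1     2,812.50     2,516.7785     2,516.7785
  2     2,812.50     2,252.1508     4,504.3016
  3     2,812.50     2,015.3475     6,046.0424
  4     2,812.50     1,803.4429     7,213.7717
  5     2,812.50     1,613.8192     8,069.0959
  6     2,812.50     1,444.1335     8,664.8010
  7     2,812.50     1,292.2895     9,046.0264
  8    27,812.50    11,435.6215    91,484.9723
  Σ                 24,373.5834   137,545.7898
Price P = Σ PV = 24,373.5834.
Macaulay duration = Σ(t·PV) / P = 137,545.7898 / 24,373.5834 = 5.64323 years.

5.643 years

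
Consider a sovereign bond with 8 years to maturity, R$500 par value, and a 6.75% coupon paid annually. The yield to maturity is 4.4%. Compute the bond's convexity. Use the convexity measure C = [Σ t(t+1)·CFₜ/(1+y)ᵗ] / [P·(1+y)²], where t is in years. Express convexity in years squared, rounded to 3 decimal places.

50.358

With y = 0.044:
  t   CF        PV=CF/(1+0.044)^t    t·PV        t(t+1)·PV
  1        33.75        32.3276        32.3276          64.6552
  2        33.75        30.9651        61.9302         185.7907
  3        33.75        29.6601        88.9802         355.9209
  4        33.75        28.4100       113.6401         568.2007
  5        33.75        27.2127       136.0634         816.3803
  6        33.75        26.0658       156.3947       1,094.7629
  7        33.75        24.9672       174.7706       1,398.1646
  8       533.75       378.2108     3,025.6862      27,231.1759
  Σ                    577.8193     3,789.7931      31,715.0513
P = 577.8193.
Convexity = Σ t(t+1)·PV / [P·(1+y)²] = 31,715.0513 / (577.8193 × 1.089936) = 50.35845.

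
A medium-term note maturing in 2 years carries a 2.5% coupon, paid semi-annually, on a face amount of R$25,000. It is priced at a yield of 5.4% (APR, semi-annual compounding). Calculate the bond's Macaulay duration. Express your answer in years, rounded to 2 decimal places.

1.96 years

Periodic yield y = 0.027. Discount each cash flow and weight by its period:
  t   CF        PV=CF/(1+0.027)^t    t·PV
  1       312.50       304.2843       304.2843
  2       312.50       296.2846       592.5693
  3       312.50       288.4953       865.4858
  4    25,312.50    22,753.7649    91,015.0595
  Σ                 23,642.8291    92,777.3989
Price P = Σ PV = 23,642.8291.
Macaulay duration = Σ(t·PV) / P = 92,777.3989 / 23,642.8291 = 3.92412 half-year periods.
In years: 3.92412 / 2 = 1.96206 years.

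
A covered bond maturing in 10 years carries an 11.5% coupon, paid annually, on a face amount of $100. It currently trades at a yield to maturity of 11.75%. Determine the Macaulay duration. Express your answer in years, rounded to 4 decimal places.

6.4050 years

Periodic yield y = 0.1175. Discount each cash flow and weight by its year:
  t   CF        PV=CF/(1+0.1175)^t    t·PV
  1        11.50        10.2908        10.2908
  2        11.50         9.2088        18.4176
  3        11.50         8.2405        24.7216
  4        11.50         7.3741        29.4963
  5        11.50         6.5987        32.9936
  6        11.50         5.9049        35.4294
  7        11.50         5.2840        36.9882
  8        11.50         4.7284        37.8275
  9        11.50         4.2313        38.0814
  10      111.50        36.7113       367.1128
  Σ                     98.5729       631.3592
Price P = Σ PV = 98.5729.
Macaulay duration = Σ(t·PV) / P = 631.3592 / 98.5729 = 6.40500 years.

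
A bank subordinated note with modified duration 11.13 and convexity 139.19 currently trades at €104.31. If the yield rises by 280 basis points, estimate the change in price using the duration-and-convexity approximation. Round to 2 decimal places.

Duration effect: -D_mod·Δy = -11.13 × (+0.028) = -0.311640
Convexity effect: ½·C·(Δy)² = 0.5 × 139.19 × (0.028)² = +0.05456248
ΔP/P ≈ -0.311640 + 0.05456248 = -0.25707752
ΔP ≈ 104.31 × (-0.25707752) = -26.8157561112.

-€26.82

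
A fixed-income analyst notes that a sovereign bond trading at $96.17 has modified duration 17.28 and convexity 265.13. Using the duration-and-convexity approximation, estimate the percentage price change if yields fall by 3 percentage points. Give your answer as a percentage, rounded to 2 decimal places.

Duration effect: -D_mod·Δy = -17.28 × (-0.03) = +0.518400
Convexity effect: ½·C·(Δy)² = 0.5 × 265.13 × (-0.03)² = +0.1193085
ΔP/P ≈ +0.518400 + 0.1193085 = +0.6377085
= +63.77085%.

+63.77%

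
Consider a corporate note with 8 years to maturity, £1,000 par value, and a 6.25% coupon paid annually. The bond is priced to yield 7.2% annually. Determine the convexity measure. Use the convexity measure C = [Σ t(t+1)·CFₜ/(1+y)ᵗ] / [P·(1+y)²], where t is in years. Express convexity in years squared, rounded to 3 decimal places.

47.088

With y = 0.072:
  t   CF        PV=CF/(1+0.072)^t    t·PV        t(t+1)·PV
  1        62.50        58.3022        58.3022         116.6045
  2        62.50        54.3864       108.7728         326.3185
  3        62.50        50.7336       152.2008         608.8032
  4        62.50        47.3261       189.3045         946.5223
  5        62.50        44.1475       220.7375       1,324.4249
  6        62.50        41.1824       247.0942       1,729.6594
  7        62.50        38.4164       268.9147       2,151.3177
  8     1,062.50       609.2151     4,873.7208      43,863.4869
  Σ                    943.7097     6,119.0475      51,067.1374
P = 943.7097.
Convexity = Σ t(t+1)·PV / [P·(1+y)²] = 51,067.1374 / (943.7097 × 1.149184) = 47.08835.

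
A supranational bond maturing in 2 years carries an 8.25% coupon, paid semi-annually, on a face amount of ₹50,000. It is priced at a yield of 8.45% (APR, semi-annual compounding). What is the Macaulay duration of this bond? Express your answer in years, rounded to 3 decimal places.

Periodic yield y = 0.04225. Discount each cash flow and weight by its period:
  t   CF        PV=CF/(1+0.04225)^t    t·PV
  1     2,062.50     1,978.8918     1,978.8918
  2     2,062.50     1,898.6729     3,797.3458
  3     2,062.50     1,821.7058     5,465.1175
  4    52,062.50    44,120.1930   176,480.7720
  Σ                 49,819.4635   187,722.1271
Price P = Σ PV = 49,819.4635.
Macaulay duration = Σ(t·PV) / P = 187,722.1271 / 49,819.4635 = 3.76805 half-year periods.
In years: 3.76805 / 2 = 1.88402 years.

1.884 years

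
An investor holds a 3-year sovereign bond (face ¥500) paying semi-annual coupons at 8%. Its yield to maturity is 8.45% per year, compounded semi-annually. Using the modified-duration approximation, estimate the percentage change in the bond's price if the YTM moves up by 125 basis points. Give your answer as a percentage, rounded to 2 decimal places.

Periodic yield y = 0.04225. Modified duration first:
  t   CF        PV=CF/(1+0.04225)^t    t·PV
  1        20.00        19.1893        19.1893
  2        20.00        18.4114        36.8227
  3        20.00        17.6650        52.9951
  4        20.00        16.9489        67.7957
  5        20.00        16.2619        81.3093
  6       520.00       405.6691     2,434.0146
  Σ                    494.1455     2,692.1267
P = 494.1455; D_Mac = 5.44804 half-year periods = 2.72402 yrs; D_mod = 2.72402/(1+0.04225) = 2.61360 yrs.
ΔP/P ≈ -D_mod · Δy = -2.61360 × (+0.0125) = -0.032670 = -3.2670%.

-3.27%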